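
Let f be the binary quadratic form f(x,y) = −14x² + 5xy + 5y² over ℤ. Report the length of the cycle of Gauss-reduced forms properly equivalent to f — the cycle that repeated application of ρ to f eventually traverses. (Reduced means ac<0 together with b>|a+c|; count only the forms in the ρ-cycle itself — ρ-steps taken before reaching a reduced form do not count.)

D = 305, ⌊√D⌋ = 17
descent: ρ → (5,15,-4)  [lands on river]
river: ρ → (-4,17,1)
river: ρ → (1,17,-4)
river: ρ → (-4,15,5)
ρ-cycle length = 4 (tail of 1 descent step not counted)

4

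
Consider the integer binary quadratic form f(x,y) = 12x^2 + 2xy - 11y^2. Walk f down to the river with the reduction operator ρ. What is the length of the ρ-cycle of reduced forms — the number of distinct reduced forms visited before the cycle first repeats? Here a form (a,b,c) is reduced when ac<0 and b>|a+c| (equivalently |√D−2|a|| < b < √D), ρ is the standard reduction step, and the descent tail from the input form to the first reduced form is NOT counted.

D = 532, ⌊√D⌋ = 23
river: ρ → (-11,20,3)
river: ρ → (3,22,-4)
river: ρ → (-4,18,13)
river: ρ → (13,8,-9)
river: ρ → (-9,10,12)
river: ρ → (12,14,-7)
river: ρ → (-7,14,12)
river: ρ → (12,10,-9)
river: ρ → (-9,8,13)
river: ρ → (13,18,-4)
river: ρ → (-4,22,3)
river: ρ → (3,20,-11)
river: ρ → (-11,2,12)
river: ρ → (12,22,-1)
river: ρ → (-1,22,12)
river: ρ → (12,2,-11)
ρ-cycle length = 16 (tail of 0 descent steps not counted)

16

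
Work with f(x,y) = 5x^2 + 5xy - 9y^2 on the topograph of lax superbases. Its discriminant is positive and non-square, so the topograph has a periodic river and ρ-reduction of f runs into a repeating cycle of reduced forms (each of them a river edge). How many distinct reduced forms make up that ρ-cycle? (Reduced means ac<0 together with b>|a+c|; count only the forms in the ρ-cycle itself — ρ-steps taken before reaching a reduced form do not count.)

D = 205, ⌊√D⌋ = 14
river: ρ → (-9,13,1)
river: ρ → (1,13,-9)
river: ρ → (-9,5,5)
river: ρ → (5,5,-9)
ρ-cycle length = 4 (tail of 0 descent steps not counted)

4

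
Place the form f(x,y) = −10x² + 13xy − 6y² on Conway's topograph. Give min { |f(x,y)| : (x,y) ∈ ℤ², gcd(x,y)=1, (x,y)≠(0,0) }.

translate: b→7 (≡-13 mod 20), so (10,-13,6)→(10,7,3)
flip: (10,7,3)→(3,-7,10)
translate: b→-1 (≡-7 mod 6), so (3,-7,10)→(3,-1,6)
reduced (well bottom): (3,-1,6) with a≤c, −a<b≤a
well minimum |f| = |-3| = 3 (negative-definite)

3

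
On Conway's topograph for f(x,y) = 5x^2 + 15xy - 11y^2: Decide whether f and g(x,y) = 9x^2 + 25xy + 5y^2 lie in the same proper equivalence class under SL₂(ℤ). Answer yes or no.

D₁ = 445, D₂ = 445
river cycle of f (length 10): (-11, 7, 9), (9, 11, -9), (-9, 7, 11), (11, 15, -5), (-5, 15, 11), (11, 7, -9), (-9, 11, 9), (9, 7, -11), (-11, 15, 5), (5, 15, -11)
river cycle of g (length 10): (5, 15, -11), (-11, 7, 9), (9, 11, -9), (-9, 7, 11), (11, 15, -5), (-5, 15, 11), (11, 7, -9), (-9, 11, 9), (9, 7, -11), (-11, 15, 5)
cycles coincide ⇒ equivalent

yes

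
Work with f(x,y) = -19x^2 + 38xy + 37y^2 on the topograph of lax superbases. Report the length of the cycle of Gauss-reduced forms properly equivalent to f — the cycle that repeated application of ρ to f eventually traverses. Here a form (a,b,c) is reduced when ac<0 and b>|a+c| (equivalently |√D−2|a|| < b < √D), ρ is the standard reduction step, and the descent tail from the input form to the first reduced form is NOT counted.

D = 4256, ⌊√D⌋ = 65
river: ρ → (37,36,-20)
river: ρ → (-20,44,29)
river: ρ → (29,14,-35)
river: ρ → (-35,56,8)
river: ρ → (8,56,-35)
river: ρ → (-35,14,29)
river: ρ → (29,44,-20)
river: ρ → (-20,36,37)
river: ρ → (37,38,-19)
river: ρ → (-19,38,37)
ρ-cycle length = 10 (tail of 0 descent steps not counted)

10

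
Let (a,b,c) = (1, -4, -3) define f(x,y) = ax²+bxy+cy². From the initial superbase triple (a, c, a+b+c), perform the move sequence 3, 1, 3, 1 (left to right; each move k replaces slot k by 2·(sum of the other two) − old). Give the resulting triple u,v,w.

start (1,-3,-6) = (f(1,0),f(0,1),f(1,1))
replace slot 3: 2·(1+(-3)) − (-6) = 2 → (1,-3,2)
replace slot 1: 2·((-3)+2) − 1 = -3 → (-3,-3,2)
replace slot 3: 2·((-3)+(-3)) − 2 = -14 → (-3,-3,-14)
replace slot 1: 2·((-3)+(-14)) − (-3) = -31 → (-31,-3,-14)

-31,-3,-14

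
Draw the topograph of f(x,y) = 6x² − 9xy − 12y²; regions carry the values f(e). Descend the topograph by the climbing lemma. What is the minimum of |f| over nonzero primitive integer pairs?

descent: ρ → (-12,9,6)  [lands on river]
river: ρ → (6,15,-6)
river: ρ → (-6,9,12)
river: ρ → (12,15,-3)
river: ρ → (-3,15,12)
river: ρ → (12,9,-6)
river: ρ → (-6,15,6)
river: ρ → (6,9,-12)
river: ρ → (-12,15,3)
river: ρ → (3,15,-12)
closes: descent 1, river 10
min |a| on river = 3

3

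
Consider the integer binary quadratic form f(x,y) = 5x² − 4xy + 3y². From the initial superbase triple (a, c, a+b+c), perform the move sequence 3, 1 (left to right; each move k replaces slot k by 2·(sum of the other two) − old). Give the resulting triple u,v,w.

start (5,3,4) = (f(1,0),f(0,1),f(1,1))
replace slot 3: 2·(5+3) − 4 = 12 → (5,3,12)
replace slot 1: 2·(3+12) − 5 = 25 → (25,3,12)

25,3,12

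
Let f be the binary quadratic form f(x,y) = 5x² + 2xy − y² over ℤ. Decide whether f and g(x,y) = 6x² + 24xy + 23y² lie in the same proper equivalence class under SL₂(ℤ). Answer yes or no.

D₁ = 24, D₂ = 24
river cycle of f (length 2): (-1, 4, 2), (2, 4, -1)
river cycle of g (length 2): (-1, 4, 2), (2, 4, -1)
cycles coincide ⇒ equivalent

yes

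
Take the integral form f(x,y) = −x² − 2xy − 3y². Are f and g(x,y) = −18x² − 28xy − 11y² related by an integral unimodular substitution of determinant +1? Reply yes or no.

D₁ = -8, D₂ = -8
f is negative-definite; reduce −f:
−f: translate: b→0 (≡2 mod 2), so (1,2,3)→(1,0,2)
−f: reduced (well bottom): (1,0,2) with a≤c, −a<b≤a
flip sign back: reduced form of f is (-1,0,-2)
g is negative-definite; reduce −g:
−g: translate: b→-8 (≡28 mod 36), so (18,28,11)→(18,-8,1)
−g: flip: (18,-8,1)→(1,8,18)
−g: translate: b→0 (≡8 mod 2), so (1,8,18)→(1,0,2)
−g: reduced (well bottom): (1,0,2) with a≤c, −a<b≤a
flip sign back: reduced form of g is (-1,0,-2)
reduced forms (-1, 0, -2) vs (-1, 0, -2) ⇒ equivalent

yes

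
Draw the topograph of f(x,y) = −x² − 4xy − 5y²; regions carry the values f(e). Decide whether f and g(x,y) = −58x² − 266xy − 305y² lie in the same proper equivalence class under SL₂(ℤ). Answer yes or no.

D₁ = -4, D₂ = -4
f is negative-definite; reduce −f:
−f: translate: b→0 (≡4 mod 2), so (1,4,5)→(1,0,1)
−f: reduced (well bottom): (1,0,1) with a≤c, −a<b≤a
flip sign back: reduced form of f is (-1,0,-1)
g is negative-definite; reduce −g:
−g: translate: b→34 (≡266 mod 116), so (58,266,305)→(58,34,5)
−g: flip: (58,34,5)→(5,-34,58)
−g: translate: b→-4 (≡-34 mod 10), so (5,-34,58)→(5,-4,1)
−g: flip: (5,-4,1)→(1,4,5)
−g: translate: b→0 (≡4 mod 2), so (1,4,5)→(1,0,1)
−g: reduced (well bottom): (1,0,1) with a≤c, −a<b≤a
flip sign back: reduced form of g is (-1,0,-1)
reduced forms (-1, 0, -1) vs (-1, 0, -1) ⇒ equivalent

yes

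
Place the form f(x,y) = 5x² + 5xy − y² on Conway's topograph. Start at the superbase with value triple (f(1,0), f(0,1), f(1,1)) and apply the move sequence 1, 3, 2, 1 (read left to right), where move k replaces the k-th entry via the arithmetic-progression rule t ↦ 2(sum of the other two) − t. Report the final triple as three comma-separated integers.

start (5,-1,9) = (f(1,0),f(0,1),f(1,1))
replace slot 1: 2·((-1)+9) − 5 = 11 → (11,-1,9)
replace slot 3: 2·(11+(-1)) − 9 = 11 → (11,-1,11)
replace slot 2: 2·(11+11) − (-1) = 45 → (11,45,11)
replace slot 1: 2·(45+11) − 11 = 101 → (101,45,11)

101,45,11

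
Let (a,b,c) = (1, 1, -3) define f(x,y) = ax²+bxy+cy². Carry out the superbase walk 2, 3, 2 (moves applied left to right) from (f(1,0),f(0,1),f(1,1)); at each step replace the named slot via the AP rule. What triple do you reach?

start (1,-3,-1) = (f(1,0),f(0,1),f(1,1))
replace slot 2: 2·(1+(-1)) − (-3) = 3 → (1,3,-1)
replace slot 3: 2·(1+3) − (-1) = 9 → (1,3,9)
replace slot 2: 2·(1+9) − 3 = 17 → (1,17,9)

1,17,9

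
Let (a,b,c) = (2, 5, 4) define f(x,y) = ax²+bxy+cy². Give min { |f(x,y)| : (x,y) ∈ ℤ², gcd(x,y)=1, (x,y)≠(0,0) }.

translate: b→1 (≡5 mod 4), so (2,5,4)→(2,1,1)
flip: (2,1,1)→(1,-1,2)
translate: b→1 (≡-1 mod 2), so (1,-1,2)→(1,1,2)
reduced (well bottom): (1,1,2) with a≤c, −a<b≤a
well minimum = a = 1

1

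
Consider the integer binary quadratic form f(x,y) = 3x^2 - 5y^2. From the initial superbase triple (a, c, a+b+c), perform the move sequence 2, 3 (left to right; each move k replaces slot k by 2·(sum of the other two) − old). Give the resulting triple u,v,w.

start (3,-5,-2) = (f(1,0),f(0,1),f(1,1))
replace slot 2: 2·(3+(-2)) − (-5) = 7 → (3,7,-2)
replace slot 3: 2·(3+7) − (-2) = 22 → (3,7,22)

3,7,22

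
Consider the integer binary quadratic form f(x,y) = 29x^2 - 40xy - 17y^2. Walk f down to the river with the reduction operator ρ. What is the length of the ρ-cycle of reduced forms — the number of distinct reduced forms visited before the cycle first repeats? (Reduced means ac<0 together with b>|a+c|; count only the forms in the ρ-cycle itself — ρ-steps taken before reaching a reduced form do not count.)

D = 3572, ⌊√D⌋ = 59
descent: ρ → (-17,40,29)  [lands on river]
river: ρ → (29,18,-28)
river: ρ → (-28,38,19)
river: ρ → (19,38,-28)
river: ρ → (-28,18,29)
river: ρ → (29,40,-17)
river: ρ → (-17,28,41)
river: ρ → (41,54,-4)
river: ρ → (-4,58,13)
river: ρ → (13,46,-28)
river: ρ → (-28,10,31)
river: ρ → (31,52,-7)
river: ρ → (-7,46,52)
river: ρ → (52,58,-1)
river: ρ → (-1,58,52)
river: ρ → (52,46,-7)
river: ρ → (-7,52,31)
river: ρ → (31,10,-28)
river: ρ → (-28,46,13)
river: ρ → (13,58,-4)
river: ρ → (-4,54,41)
river: ρ → (41,28,-17)
ρ-cycle length = 22 (tail of 1 descent step not counted)

22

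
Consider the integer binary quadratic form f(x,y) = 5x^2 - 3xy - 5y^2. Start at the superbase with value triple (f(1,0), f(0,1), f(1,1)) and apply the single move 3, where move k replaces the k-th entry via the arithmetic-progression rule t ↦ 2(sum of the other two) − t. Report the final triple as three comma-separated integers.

start (5,-5,-3) = (f(1,0),f(0,1),f(1,1))
replace slot 3: 2·(5+(-5)) − (-3) = 3 → (5,-5,3)

5,-5,3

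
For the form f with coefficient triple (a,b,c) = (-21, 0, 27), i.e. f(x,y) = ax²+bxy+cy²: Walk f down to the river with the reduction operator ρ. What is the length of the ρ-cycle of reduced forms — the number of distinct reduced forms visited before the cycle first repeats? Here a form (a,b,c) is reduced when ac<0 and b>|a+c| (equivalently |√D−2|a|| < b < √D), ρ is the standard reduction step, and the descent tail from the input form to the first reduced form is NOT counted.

D = 2268, ⌊√D⌋ = 47
descent: ρ → (27,0,-21)
descent: ρ → (-21,42,6)  [lands on river]
river: ρ → (6,42,-21)
ρ-cycle length = 2 (tail of 2 descent steps not counted)

2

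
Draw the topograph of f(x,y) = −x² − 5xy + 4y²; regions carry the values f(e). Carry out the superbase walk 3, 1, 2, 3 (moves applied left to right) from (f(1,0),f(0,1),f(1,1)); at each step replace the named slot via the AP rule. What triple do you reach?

start (-1,4,-2) = (f(1,0),f(0,1),f(1,1))
replace slot 3: 2·((-1)+4) − (-2) = 8 → (-1,4,8)
replace slot 1: 2·(4+8) − (-1) = 25 → (25,4,8)
replace slot 2: 2·(25+8) − 4 = 62 → (25,62,8)
replace slot 3: 2·(25+62) − 8 = 166 → (25,62,166)

25,62,166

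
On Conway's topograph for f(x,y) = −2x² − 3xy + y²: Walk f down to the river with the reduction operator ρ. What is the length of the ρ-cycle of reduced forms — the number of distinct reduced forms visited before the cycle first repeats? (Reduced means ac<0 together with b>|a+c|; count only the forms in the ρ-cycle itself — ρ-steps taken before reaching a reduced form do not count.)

D = 17, ⌊√D⌋ = 4
descent: ρ → (1,3,-2)  [lands on river]
river: ρ → (-2,1,2)
river: ρ → (2,3,-1)
river: ρ → (-1,3,2)
river: ρ → (2,1,-2)
river: ρ → (-2,3,1)
ρ-cycle length = 6 (tail of 1 descent step not counted)

6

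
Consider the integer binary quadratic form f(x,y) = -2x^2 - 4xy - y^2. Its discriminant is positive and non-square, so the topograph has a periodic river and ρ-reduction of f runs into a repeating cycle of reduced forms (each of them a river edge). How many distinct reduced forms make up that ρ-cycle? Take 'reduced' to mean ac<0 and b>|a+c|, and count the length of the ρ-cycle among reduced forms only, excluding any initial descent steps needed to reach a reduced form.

D = 8, ⌊√D⌋ = 2
descent: ρ → (-1,2,1)  [lands on river]
river: ρ → (1,2,-1)
ρ-cycle length = 2 (tail of 1 descent step not counted)

2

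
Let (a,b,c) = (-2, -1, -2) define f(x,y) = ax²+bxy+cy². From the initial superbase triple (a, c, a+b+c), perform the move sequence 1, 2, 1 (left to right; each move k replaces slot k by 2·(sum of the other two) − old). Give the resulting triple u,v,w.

start (-2,-2,-5) = (f(1,0),f(0,1),f(1,1))
replace slot 1: 2·((-2)+(-5)) − (-2) = -12 → (-12,-2,-5)
replace slot 2: 2·((-12)+(-5)) − (-2) = -32 → (-12,-32,-5)
replace slot 1: 2·((-32)+(-5)) − (-12) = -62 → (-62,-32,-5)

-62,-32,-5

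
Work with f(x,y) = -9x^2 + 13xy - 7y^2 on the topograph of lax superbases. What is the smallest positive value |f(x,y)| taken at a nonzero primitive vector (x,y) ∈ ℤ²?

translate: b→5 (≡-13 mod 18), so (9,-13,7)→(9,5,3)
flip: (9,5,3)→(3,-5,9)
translate: b→1 (≡-5 mod 6), so (3,-5,9)→(3,1,7)
reduced (well bottom): (3,1,7) with a≤c, −a<b≤a
well minimum |f| = |-3| = 3 (negative-definite)

3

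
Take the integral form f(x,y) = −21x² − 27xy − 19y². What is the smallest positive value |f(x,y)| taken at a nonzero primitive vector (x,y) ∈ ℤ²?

translate: b→-15 (≡27 mod 42), so (21,27,19)→(21,-15,13)
flip: (21,-15,13)→(13,15,21)
translate: b→-11 (≡15 mod 26), so (13,15,21)→(13,-11,19)
reduced (well bottom): (13,-11,19) with a≤c, −a<b≤a
well minimum |f| = |-13| = 13 (negative-definite)

13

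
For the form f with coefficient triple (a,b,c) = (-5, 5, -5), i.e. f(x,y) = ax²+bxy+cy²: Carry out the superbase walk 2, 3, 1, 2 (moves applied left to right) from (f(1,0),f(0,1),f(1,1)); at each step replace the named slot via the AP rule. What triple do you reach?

start (-5,-5,-5) = (f(1,0),f(0,1),f(1,1))
replace slot 2: 2·((-5)+(-5)) − (-5) = -15 → (-5,-15,-5)
replace slot 3: 2·((-5)+(-15)) − (-5) = -35 → (-5,-15,-35)
replace slot 1: 2·((-15)+(-35)) − (-5) = -95 → (-95,-15,-35)
replace slot 2: 2·((-95)+(-35)) − (-15) = -245 → (-95,-245,-35)

-95,-245,-35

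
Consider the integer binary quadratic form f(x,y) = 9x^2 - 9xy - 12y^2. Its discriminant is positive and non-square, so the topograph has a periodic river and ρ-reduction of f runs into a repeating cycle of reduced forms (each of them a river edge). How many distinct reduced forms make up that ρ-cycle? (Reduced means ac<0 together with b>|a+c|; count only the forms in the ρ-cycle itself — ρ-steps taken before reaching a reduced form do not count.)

D = 513, ⌊√D⌋ = 22
descent: ρ → (-12,9,9)  [lands on river]
river: ρ → (9,9,-12)
river: ρ → (-12,15,6)
river: ρ → (6,21,-3)
river: ρ → (-3,21,6)
river: ρ → (6,15,-12)
ρ-cycle length = 6 (tail of 1 descent step not counted)

6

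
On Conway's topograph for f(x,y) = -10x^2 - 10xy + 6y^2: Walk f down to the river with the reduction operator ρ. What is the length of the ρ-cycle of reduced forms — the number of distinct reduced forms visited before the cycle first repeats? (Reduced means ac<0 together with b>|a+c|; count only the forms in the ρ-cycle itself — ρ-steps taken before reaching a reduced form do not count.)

D = 340, ⌊√D⌋ = 18
descent: ρ → (6,10,-10)  [lands on river]
river: ρ → (-10,10,6)
river: ρ → (6,14,-6)
river: ρ → (-6,10,10)
river: ρ → (10,10,-6)
river: ρ → (-6,14,6)
ρ-cycle length = 6 (tail of 1 descent step not counted)

6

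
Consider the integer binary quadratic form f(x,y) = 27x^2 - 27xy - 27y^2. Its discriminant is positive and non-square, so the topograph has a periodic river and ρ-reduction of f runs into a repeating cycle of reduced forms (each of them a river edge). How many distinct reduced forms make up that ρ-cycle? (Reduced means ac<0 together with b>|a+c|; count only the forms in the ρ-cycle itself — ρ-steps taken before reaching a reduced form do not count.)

D = 3645, ⌊√D⌋ = 60
descent: ρ → (-27,27,27)  [lands on river]
river: ρ → (27,27,-27)
ρ-cycle length = 2 (tail of 1 descent step not counted)

2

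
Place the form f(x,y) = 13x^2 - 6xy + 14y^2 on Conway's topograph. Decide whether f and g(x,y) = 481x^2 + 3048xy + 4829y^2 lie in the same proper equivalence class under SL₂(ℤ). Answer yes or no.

D₁ = -692, D₂ = -692
f: reduced (well bottom): (13,-6,14) with a≤c, −a<b≤a
g: translate: b→162 (≡3048 mod 962), so (481,3048,4829)→(481,162,14)
g: flip: (481,162,14)→(14,-162,481)
g: translate: b→6 (≡-162 mod 28), so (14,-162,481)→(14,6,13)
g: flip: (14,6,13)→(13,-6,14)
g: reduced (well bottom): (13,-6,14) with a≤c, −a<b≤a
reduced forms (13, -6, 14) vs (13, -6, 14) ⇒ equivalent

yes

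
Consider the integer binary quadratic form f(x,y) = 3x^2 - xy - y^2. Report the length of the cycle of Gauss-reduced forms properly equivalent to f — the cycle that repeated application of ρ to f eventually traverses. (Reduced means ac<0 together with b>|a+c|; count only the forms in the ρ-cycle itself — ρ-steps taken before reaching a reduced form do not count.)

D = 13, ⌊√D⌋ = 3
descent: ρ → (-1,3,1)  [lands on river]
river: ρ → (1,3,-1)
ρ-cycle length = 2 (tail of 1 descent step not counted)

2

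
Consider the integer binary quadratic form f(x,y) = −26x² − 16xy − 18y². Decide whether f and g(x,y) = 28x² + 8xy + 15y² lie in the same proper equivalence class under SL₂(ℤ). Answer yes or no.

D₁ = -1616, D₂ = -1616
f is negative-definite; reduce −f:
−f: flip: (26,16,18)→(18,-16,26)
−f: reduced (well bottom): (18,-16,26) with a≤c, −a<b≤a
flip sign back: reduced form of f is (-18,16,-26)
g: flip: (28,8,15)→(15,-8,28)
g: reduced (well bottom): (15,-8,28) with a≤c, −a<b≤a
reduced forms (-18, 16, -26) vs (15, -8, 28) ⇒ inequivalent

no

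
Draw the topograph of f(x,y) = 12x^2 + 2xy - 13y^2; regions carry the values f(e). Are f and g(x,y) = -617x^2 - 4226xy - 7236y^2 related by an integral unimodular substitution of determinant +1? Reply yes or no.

D₁ = 628, D₂ = 628
river cycle of f (length 34): (-13, 24, 1), (1, 24, -13), (-13, 2, 12), (12, 22, -3), (-3, 20, 19), (19, 18, -4), (-4, 22, 9), (9, 14, -12), (-12, 10, 11), (11, 12, -11), … (24 more)
river cycle of g (length 34): (-13, 24, 1), (1, 24, -13), (-13, 2, 12), (12, 22, -3), (-3, 20, 19), (19, 18, -4), (-4, 22, 9), (9, 14, -12), (-12, 10, 11), (11, 12, -11), … (24 more)
cycles coincide ⇒ equivalent

yes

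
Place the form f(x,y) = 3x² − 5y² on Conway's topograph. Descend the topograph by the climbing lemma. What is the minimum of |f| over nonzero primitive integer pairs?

descent: ρ → (-5,0,3)
descent: ρ → (3,6,-2)  [lands on river]
river: ρ → (-2,6,3)
closes: descent 2, river 2
min |a| on river = 2

2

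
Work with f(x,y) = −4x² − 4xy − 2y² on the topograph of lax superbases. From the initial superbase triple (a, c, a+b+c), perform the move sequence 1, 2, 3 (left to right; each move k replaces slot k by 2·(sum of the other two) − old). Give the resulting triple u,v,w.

start (-4,-2,-10) = (f(1,0),f(0,1),f(1,1))
replace slot 1: 2·((-2)+(-10)) − (-4) = -20 → (-20,-2,-10)
replace slot 2: 2·((-20)+(-10)) − (-2) = -58 → (-20,-58,-10)
replace slot 3: 2·((-20)+(-58)) − (-10) = -146 → (-20,-58,-146)

-20,-58,-146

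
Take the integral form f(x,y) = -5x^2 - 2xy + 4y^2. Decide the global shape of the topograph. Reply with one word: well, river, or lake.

D = b²−4ac = (-2)² − 4·(-5)·4 = 84
D > 0 non-square ⇒ indefinite ⇒ periodic river

river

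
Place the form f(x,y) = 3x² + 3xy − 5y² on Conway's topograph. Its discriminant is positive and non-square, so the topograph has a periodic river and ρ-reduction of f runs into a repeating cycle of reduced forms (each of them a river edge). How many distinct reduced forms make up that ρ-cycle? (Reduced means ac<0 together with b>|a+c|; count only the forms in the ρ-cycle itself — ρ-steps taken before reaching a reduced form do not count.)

D = 69, ⌊√D⌋ = 8
river: ρ → (-5,7,1)
river: ρ → (1,7,-5)
river: ρ → (-5,3,3)
river: ρ → (3,3,-5)
ρ-cycle length = 4 (tail of 0 descent steps not counted)

4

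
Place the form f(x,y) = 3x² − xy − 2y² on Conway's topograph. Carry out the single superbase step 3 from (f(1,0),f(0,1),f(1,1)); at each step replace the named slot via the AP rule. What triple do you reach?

start (3,-2,0) = (f(1,0),f(0,1),f(1,1))
replace slot 3: 2·(3+(-2)) − 0 = 2 → (3,-2,2)

3,-2,2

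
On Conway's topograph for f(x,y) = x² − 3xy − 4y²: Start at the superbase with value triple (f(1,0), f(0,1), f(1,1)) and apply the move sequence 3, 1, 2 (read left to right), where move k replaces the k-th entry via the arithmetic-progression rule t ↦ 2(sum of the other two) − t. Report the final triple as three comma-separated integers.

start (1,-4,-6) = (f(1,0),f(0,1),f(1,1))
replace slot 3: 2·(1+(-4)) − (-6) = 0 → (1,-4,0)
replace slot 1: 2·((-4)+0) − 1 = -9 → (-9,-4,0)
replace slot 2: 2·((-9)+0) − (-4) = -14 → (-9,-14,0)

-9,-14,0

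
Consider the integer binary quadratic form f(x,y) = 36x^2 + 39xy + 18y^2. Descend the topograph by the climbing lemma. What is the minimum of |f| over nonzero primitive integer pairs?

translate: b→-33 (≡39 mod 72), so (36,39,18)→(36,-33,15)
flip: (36,-33,15)→(15,33,36)
translate: b→3 (≡33 mod 30), so (15,33,36)→(15,3,18)
reduced (well bottom): (15,3,18) with a≤c, −a<b≤a
well minimum = a = 15

15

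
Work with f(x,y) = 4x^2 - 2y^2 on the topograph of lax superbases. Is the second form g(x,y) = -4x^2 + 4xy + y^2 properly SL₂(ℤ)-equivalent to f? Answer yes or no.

D₁ = 32, D₂ = 32
river cycle of f (length 2): (-2, 4, 2), (2, 4, -2)
river cycle of g (length 2): (1, 4, -4), (-4, 4, 1)
cycles differ ⇒ inequivalent

no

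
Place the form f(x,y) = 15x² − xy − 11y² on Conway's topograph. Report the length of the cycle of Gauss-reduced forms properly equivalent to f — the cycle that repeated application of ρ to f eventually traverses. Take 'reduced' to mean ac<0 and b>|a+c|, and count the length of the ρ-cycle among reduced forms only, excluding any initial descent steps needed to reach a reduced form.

D = 661, ⌊√D⌋ = 25
descent: ρ → (-11,23,3)  [lands on river]
river: ρ → (3,25,-3)
river: ρ → (-3,23,11)
river: ρ → (11,21,-5)
river: ρ → (-5,19,15)
river: ρ → (15,11,-9)
river: ρ → (-9,25,1)
river: ρ → (1,25,-9)
river: ρ → (-9,11,15)
river: ρ → (15,19,-5)
river: ρ → (-5,21,11)
river: ρ → (11,23,-3)
river: ρ → (-3,25,3)
river: ρ → (3,23,-11)
river: ρ → (-11,21,5)
river: ρ → (5,19,-15)
river: ρ → (-15,11,9)
river: ρ → (9,25,-1)
river: ρ → (-1,25,9)
river: ρ → (9,11,-15)
river: ρ → (-15,19,5)
river: ρ → (5,21,-11)
ρ-cycle length = 22 (tail of 1 descent step not counted)

22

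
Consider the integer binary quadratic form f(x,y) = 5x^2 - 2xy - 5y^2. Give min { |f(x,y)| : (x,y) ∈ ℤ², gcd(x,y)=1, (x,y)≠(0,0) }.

descent: ρ → (-5,2,5)  [lands on river]
river: ρ → (5,8,-2)
river: ρ → (-2,8,5)
river: ρ → (5,2,-5)
river: ρ → (-5,8,2)
river: ρ → (2,8,-5)
closes: descent 1, river 6
min |a| on river = 2

2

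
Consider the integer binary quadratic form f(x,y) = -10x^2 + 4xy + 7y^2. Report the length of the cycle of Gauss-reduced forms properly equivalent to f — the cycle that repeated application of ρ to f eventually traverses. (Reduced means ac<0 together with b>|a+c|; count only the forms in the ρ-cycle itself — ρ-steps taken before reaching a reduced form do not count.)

D = 296, ⌊√D⌋ = 17
river: ρ → (7,10,-7)
river: ρ → (-7,4,10)
river: ρ → (10,16,-1)
river: ρ → (-1,16,10)
river: ρ → (10,4,-7)
river: ρ → (-7,10,7)
river: ρ → (7,4,-10)
river: ρ → (-10,16,1)
river: ρ → (1,16,-10)
river: ρ → (-10,4,7)
ρ-cycle length = 10 (tail of 0 descent steps not counted)

10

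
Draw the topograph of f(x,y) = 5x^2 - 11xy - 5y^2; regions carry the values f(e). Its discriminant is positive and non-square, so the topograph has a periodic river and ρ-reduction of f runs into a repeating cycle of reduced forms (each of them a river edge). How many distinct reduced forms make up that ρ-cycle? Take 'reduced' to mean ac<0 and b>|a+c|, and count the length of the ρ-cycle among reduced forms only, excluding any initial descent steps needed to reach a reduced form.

D = 221, ⌊√D⌋ = 14
descent: ρ → (-5,11,5)  [lands on river]
river: ρ → (5,9,-7)
river: ρ → (-7,5,7)
river: ρ → (7,9,-5)
ρ-cycle length = 4 (tail of 1 descent step not counted)

4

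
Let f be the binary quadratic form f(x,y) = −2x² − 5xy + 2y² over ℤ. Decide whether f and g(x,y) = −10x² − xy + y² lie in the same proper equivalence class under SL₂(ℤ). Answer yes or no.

D₁ = 41, D₂ = 41
river cycle of f (length 10): (2, 5, -2), (-2, 3, 4), (4, 5, -1), (-1, 5, 4), (4, 3, -2), (-2, 5, 2), (2, 3, -4), (-4, 5, 1), (1, 5, -4), (-4, 3, 2)
river cycle of g (length 10): (1, 5, -4), (-4, 3, 2), (2, 5, -2), (-2, 3, 4), (4, 5, -1), (-1, 5, 4), (4, 3, -2), (-2, 5, 2), (2, 3, -4), (-4, 5, 1)
cycles coincide ⇒ equivalent

yes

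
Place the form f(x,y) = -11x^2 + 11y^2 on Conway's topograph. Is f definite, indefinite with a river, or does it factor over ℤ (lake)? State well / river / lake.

D = b²−4ac = 0² − 4·(-11)·11 = 484
D = 22² is a perfect square ⇒ form factors over ℤ ⇒ lakes

lake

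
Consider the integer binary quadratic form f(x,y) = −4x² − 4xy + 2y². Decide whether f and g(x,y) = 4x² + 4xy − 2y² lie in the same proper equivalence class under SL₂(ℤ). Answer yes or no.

D₁ = 48, D₂ = 48
river cycle of f (length 2): (2, 4, -4), (-4, 4, 2)
river cycle of g (length 2): (-2, 4, 4), (4, 4, -2)
cycles differ ⇒ inequivalent

no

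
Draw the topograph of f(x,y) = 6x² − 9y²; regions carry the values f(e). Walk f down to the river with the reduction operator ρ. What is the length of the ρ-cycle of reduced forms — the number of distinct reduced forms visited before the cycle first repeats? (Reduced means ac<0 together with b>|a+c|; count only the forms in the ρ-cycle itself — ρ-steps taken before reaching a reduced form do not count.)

D = 216, ⌊√D⌋ = 14
descent: ρ → (-9,0,6)
descent: ρ → (6,12,-3)  [lands on river]
river: ρ → (-3,12,6)
ρ-cycle length = 2 (tail of 2 descent steps not counted)

2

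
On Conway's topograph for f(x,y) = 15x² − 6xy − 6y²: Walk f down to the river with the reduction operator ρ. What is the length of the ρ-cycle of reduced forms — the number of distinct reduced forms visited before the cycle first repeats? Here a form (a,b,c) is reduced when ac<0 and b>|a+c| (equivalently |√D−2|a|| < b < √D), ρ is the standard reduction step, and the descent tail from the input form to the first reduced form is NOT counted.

D = 396, ⌊√D⌋ = 19
descent: ρ → (-6,18,3)  [lands on river]
river: ρ → (3,18,-6)
ρ-cycle length = 2 (tail of 1 descent step not counted)

2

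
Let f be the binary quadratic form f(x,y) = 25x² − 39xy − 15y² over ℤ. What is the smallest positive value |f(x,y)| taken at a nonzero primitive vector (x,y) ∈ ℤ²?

descent: ρ → (-15,39,25)  [lands on river]
river: ρ → (25,11,-29)
river: ρ → (-29,47,7)
river: ρ → (7,51,-15)
closes: descent 1, river 4
min |a| on river = 7

7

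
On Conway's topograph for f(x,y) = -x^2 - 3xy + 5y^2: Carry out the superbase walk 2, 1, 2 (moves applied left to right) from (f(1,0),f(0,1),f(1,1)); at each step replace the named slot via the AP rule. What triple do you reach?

start (-1,5,1) = (f(1,0),f(0,1),f(1,1))
replace slot 2: 2·((-1)+1) − 5 = -5 → (-1,-5,1)
replace slot 1: 2·((-5)+1) − (-1) = -7 → (-7,-5,1)
replace slot 2: 2·((-7)+1) − (-5) = -7 → (-7,-7,1)

-7,-7,1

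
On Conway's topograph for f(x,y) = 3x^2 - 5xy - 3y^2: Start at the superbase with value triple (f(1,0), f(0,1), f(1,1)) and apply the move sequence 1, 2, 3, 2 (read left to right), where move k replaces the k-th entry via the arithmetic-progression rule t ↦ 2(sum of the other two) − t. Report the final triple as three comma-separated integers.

start (3,-3,-5) = (f(1,0),f(0,1),f(1,1))
replace slot 1: 2·((-3)+(-5)) − 3 = -19 → (-19,-3,-5)
replace slot 2: 2·((-19)+(-5)) − (-3) = -45 → (-19,-45,-5)
replace slot 3: 2·((-19)+(-45)) − (-5) = -123 → (-19,-45,-123)
replace slot 2: 2·((-19)+(-123)) − (-45) = -239 → (-19,-239,-123)

-19,-239,-123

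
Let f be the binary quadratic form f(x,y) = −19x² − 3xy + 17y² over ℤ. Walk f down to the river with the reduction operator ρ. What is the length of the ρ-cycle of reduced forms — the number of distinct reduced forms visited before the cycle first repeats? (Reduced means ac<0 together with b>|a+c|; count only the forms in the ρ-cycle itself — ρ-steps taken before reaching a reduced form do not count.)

D = 1301, ⌊√D⌋ = 36
descent: ρ → (17,3,-19)  [lands on river]
river: ρ → (-19,35,1)
river: ρ → (1,35,-19)
river: ρ → (-19,3,17)
river: ρ → (17,31,-5)
river: ρ → (-5,29,23)
river: ρ → (23,17,-11)
river: ρ → (-11,27,13)
river: ρ → (13,25,-13)
river: ρ → (-13,27,11)
river: ρ → (11,17,-23)
river: ρ → (-23,29,5)
river: ρ → (5,31,-17)
river: ρ → (-17,3,19)
river: ρ → (19,35,-1)
river: ρ → (-1,35,19)
river: ρ → (19,3,-17)
river: ρ → (-17,31,5)
river: ρ → (5,29,-23)
river: ρ → (-23,17,11)
river: ρ → (11,27,-13)
river: ρ → (-13,25,13)
river: ρ → (13,27,-11)
river: ρ → (-11,17,23)
river: ρ → (23,29,-5)
river: ρ → (-5,31,17)
ρ-cycle length = 26 (tail of 1 descent step not counted)

26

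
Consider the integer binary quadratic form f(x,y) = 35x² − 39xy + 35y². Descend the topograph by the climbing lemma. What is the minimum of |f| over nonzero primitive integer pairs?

translate: b→31 (≡-39 mod 70), so (35,-39,35)→(35,31,31)
flip: (35,31,31)→(31,-31,35)
translate: b→31 (≡-31 mod 62), so (31,-31,35)→(31,31,35)
reduced (well bottom): (31,31,35) with a≤c, −a<b≤a
well minimum = a = 31

31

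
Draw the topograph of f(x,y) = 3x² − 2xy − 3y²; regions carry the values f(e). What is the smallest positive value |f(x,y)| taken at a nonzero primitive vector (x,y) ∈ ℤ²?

descent: ρ → (-3,2,3)  [lands on river]
river: ρ → (3,4,-2)
river: ρ → (-2,4,3)
river: ρ → (3,2,-3)
river: ρ → (-3,4,2)
river: ρ → (2,4,-3)
closes: descent 1, river 6
min |a| on river = 2

2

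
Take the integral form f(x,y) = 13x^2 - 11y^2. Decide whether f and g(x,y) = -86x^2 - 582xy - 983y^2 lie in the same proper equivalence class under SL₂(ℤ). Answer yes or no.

D₁ = 572, D₂ = 572
river cycle of f (length 2): (-11, 22, 2), (2, 22, -11)
river cycle of g (length 2): (-11, 22, 2), (2, 22, -11)
cycles coincide ⇒ equivalent

yes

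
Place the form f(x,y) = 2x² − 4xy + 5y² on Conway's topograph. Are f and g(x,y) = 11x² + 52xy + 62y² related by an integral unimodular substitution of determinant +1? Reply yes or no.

D₁ = -24, D₂ = -24
f: translate: b→0 (≡-4 mod 4), so (2,-4,5)→(2,0,3)
f: reduced (well bottom): (2,0,3) with a≤c, −a<b≤a
g: translate: b→8 (≡52 mod 22), so (11,52,62)→(11,8,2)
g: flip: (11,8,2)→(2,-8,11)
g: translate: b→0 (≡-8 mod 4), so (2,-8,11)→(2,0,3)
g: reduced (well bottom): (2,0,3) with a≤c, −a<b≤a
reduced forms (2, 0, 3) vs (2, 0, 3) ⇒ equivalent

yes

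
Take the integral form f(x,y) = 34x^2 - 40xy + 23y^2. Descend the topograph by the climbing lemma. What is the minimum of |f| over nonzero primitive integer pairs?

translate: b→28 (≡-40 mod 68), so (34,-40,23)→(34,28,17)
flip: (34,28,17)→(17,-28,34)
translate: b→6 (≡-28 mod 34), so (17,-28,34)→(17,6,23)
reduced (well bottom): (17,6,23) with a≤c, −a<b≤a
well minimum = a = 17

17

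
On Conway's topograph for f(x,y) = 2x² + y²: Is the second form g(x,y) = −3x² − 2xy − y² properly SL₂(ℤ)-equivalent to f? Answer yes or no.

D₁ = -8, D₂ = -8
f: flip: (2,0,1)→(1,0,2)
f: reduced (well bottom): (1,0,2) with a≤c, −a<b≤a
g is negative-definite; reduce −g:
−g: flip: (3,2,1)→(1,-2,3)
−g: translate: b→0 (≡-2 mod 2), so (1,-2,3)→(1,0,2)
−g: reduced (well bottom): (1,0,2) with a≤c, −a<b≤a
flip sign back: reduced form of g is (-1,0,-2)
reduced forms (1, 0, 2) vs (-1, 0, -2) ⇒ inequivalent

no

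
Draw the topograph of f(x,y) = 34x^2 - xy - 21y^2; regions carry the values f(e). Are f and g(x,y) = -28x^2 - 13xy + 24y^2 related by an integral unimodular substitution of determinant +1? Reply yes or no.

D₁ = 2857, D₂ = 2857
river cycle of f (length 42): (-21, 43, 12), (12, 53, -1), (-1, 53, 12), (12, 43, -21), (-21, 41, 14), (14, 43, -18), (-18, 29, 28), (28, 27, -19), (-19, 49, 6), (6, 47, -27), … (32 more)
river cycle of g (length 46): (24, 13, -28), (-28, 43, 9), (9, 47, -18), (-18, 25, 31), (31, 37, -12), (-12, 35, 34), (34, 33, -13), (-13, 45, 16), (16, 51, -4), (-4, 53, 3), … (36 more)
cycles differ ⇒ inequivalent

no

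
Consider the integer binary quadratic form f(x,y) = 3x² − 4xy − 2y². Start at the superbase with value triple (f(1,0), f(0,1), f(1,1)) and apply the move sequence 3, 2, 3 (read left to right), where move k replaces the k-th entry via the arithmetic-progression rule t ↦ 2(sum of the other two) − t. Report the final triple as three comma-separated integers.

start (3,-2,-3) = (f(1,0),f(0,1),f(1,1))
replace slot 3: 2·(3+(-2)) − (-3) = 5 → (3,-2,5)
replace slot 2: 2·(3+5) − (-2) = 18 → (3,18,5)
replace slot 3: 2·(3+18) − 5 = 37 → (3,18,37)

3,18,37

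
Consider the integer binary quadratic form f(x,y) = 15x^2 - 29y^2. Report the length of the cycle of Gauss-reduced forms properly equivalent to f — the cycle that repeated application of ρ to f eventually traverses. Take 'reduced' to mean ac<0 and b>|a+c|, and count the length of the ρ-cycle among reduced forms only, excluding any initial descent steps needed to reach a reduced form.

D = 1740, ⌊√D⌋ = 41
descent: ρ → (-29,0,15)
descent: ρ → (15,30,-14)  [lands on river]
river: ρ → (-14,26,19)
river: ρ → (19,12,-21)
river: ρ → (-21,30,10)
river: ρ → (10,30,-21)
river: ρ → (-21,12,19)
river: ρ → (19,26,-14)
river: ρ → (-14,30,15)
ρ-cycle length = 8 (tail of 2 descent steps not counted)

8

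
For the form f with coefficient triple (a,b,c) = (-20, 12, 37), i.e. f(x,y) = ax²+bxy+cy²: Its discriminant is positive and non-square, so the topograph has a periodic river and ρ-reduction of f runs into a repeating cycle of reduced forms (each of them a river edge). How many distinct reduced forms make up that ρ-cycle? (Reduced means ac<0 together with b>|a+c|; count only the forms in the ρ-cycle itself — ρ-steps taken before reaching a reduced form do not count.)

D = 3104, ⌊√D⌋ = 55
descent: ρ → (37,-12,-20)
descent: ρ → (-20,52,5)  [lands on river]
river: ρ → (5,48,-40)
river: ρ → (-40,32,13)
river: ρ → (13,46,-19)
river: ρ → (-19,30,29)
river: ρ → (29,28,-20)
ρ-cycle length = 6 (tail of 2 descent steps not counted)

6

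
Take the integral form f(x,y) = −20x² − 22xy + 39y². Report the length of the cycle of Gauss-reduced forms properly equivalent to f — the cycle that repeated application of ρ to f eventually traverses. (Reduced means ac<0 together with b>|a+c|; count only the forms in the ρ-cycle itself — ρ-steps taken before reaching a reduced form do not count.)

D = 3604, ⌊√D⌋ = 60
descent: ρ → (39,22,-20)  [lands on river]
river: ρ → (-20,58,3)
river: ρ → (3,56,-39)
river: ρ → (-39,22,20)
river: ρ → (20,58,-3)
river: ρ → (-3,56,39)
ρ-cycle length = 6 (tail of 1 descent step not counted)

6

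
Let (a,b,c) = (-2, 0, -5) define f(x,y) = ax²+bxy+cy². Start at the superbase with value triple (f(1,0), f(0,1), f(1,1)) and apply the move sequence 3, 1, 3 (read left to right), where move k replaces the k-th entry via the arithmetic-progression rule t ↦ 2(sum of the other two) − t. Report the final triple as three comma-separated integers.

start (-2,-5,-7) = (f(1,0),f(0,1),f(1,1))
replace slot 3: 2·((-2)+(-5)) − (-7) = -7 → (-2,-5,-7)
replace slot 1: 2·((-5)+(-7)) − (-2) = -22 → (-22,-5,-7)
replace slot 3: 2·((-22)+(-5)) − (-7) = -47 → (-22,-5,-47)

-22,-5,-47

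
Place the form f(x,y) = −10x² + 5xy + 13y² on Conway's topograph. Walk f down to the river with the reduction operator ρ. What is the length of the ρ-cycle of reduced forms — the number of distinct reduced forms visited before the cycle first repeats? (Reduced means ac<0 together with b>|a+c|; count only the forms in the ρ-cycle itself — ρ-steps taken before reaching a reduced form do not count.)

D = 545, ⌊√D⌋ = 23
river: ρ → (13,21,-2)
river: ρ → (-2,23,2)
river: ρ → (2,21,-13)
river: ρ → (-13,5,10)
river: ρ → (10,15,-8)
river: ρ → (-8,17,8)
river: ρ → (8,15,-10)
river: ρ → (-10,5,13)
ρ-cycle length = 8 (tail of 0 descent steps not counted)

8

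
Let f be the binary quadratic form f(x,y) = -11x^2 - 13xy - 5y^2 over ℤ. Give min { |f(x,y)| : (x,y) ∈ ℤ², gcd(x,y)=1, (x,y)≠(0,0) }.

translate: b→-9 (≡13 mod 22), so (11,13,5)→(11,-9,3)
flip: (11,-9,3)→(3,9,11)
translate: b→3 (≡9 mod 6), so (3,9,11)→(3,3,5)
reduced (well bottom): (3,3,5) with a≤c, −a<b≤a
well minimum |f| = |-3| = 3 (negative-definite)

3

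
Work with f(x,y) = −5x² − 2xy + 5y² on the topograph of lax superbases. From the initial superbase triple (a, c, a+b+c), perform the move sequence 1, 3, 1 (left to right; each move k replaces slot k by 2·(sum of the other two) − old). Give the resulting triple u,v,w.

start (-5,5,-2) = (f(1,0),f(0,1),f(1,1))
replace slot 1: 2·(5+(-2)) − (-5) = 11 → (11,5,-2)
replace slot 3: 2·(11+5) − (-2) = 34 → (11,5,34)
replace slot 1: 2·(5+34) − 11 = 67 → (67,5,34)

67,5,34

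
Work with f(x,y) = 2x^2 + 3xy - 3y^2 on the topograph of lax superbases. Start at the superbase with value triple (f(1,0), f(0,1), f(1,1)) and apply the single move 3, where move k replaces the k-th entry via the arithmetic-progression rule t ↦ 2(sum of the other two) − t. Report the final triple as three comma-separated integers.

start (2,-3,2) = (f(1,0),f(0,1),f(1,1))
replace slot 3: 2·(2+(-3)) − 2 = -4 → (2,-3,-4)

2,-3,-4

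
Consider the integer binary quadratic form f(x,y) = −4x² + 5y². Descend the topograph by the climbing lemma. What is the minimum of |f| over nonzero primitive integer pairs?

descent: ρ → (5,0,-4)
descent: ρ → (-4,8,1)  [lands on river]
river: ρ → (1,8,-4)
closes: descent 2, river 2
min |a| on river = 1

1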